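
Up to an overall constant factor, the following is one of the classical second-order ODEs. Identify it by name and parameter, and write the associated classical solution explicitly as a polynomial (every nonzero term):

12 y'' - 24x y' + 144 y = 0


All three coefficients share the factor 12; dividing through by 12 gives  y'' - 2x y' + 12 y = 0.
This matches the Hermite equation y'' - 2x y' + 2n y = 0 with 2n = 12, so n = 6; the polynomial solution is H_6(x).
With y = sum_k a_k x^k, matching x^k gives (k+2)(k+1) a_{k+2} = 2(k - n) a_k = 2(k - 6) a_k. The right side vanishes at k = 6, so the series with the parity of 6 terminates at degree 6.
Standard normalization: leading coefficient of H_n is 2^n, so a_6 = 2^6 = 64. Work downward with a_k = (k+1)(k+2) a_{k+2} / (2(k - n)):
  a_4 = (5)(6)(64) / (2(4 - 6)) = 1920/(-4) = -480
  a_2 = (3)(4)(-480) / (2(2 - 6)) = -5760/(-8) = 720
  a_0 = (1)(2)(720) / (2(0 - 6)) = 1440/(-12) = -120
Hence H_6(x) = 64 x^6 - 480 x^4 + 720 x^2 - 120.

H_6(x); series = 64 x^6 - 480 x^4 + 720 x^2 - 120


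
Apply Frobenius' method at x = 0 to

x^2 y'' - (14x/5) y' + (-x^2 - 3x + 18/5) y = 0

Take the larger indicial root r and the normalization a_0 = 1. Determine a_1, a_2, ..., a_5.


Write in Frobenius form y'' + (p(x)/x) y' + (q(x)/x^2) y = 0:
  p(x) = -14/5,  q(x) = -x^2 - 3x + 18/5.
Indicial equation: r(r-1) + (-14/5) r + (18/5) = 0 -> roots r_1 = 2, r_2 = 9/5.
Take r = r_1 = 2. Let y(x) = x^r sum_{n>=0} a_n x^n with a_0 = 1.
Substitute y = x^r sum a_n x^n and match x^{r+n}. The recurrence is
  D(n) a_n - 3 a_{n-1} - 1 a_{n-2} = 0,  where D(n) = (r+n)(r+n-1) + (-14/5)(r+n) + (18/5).
  a_n = [3 a_{n-1} + 1 a_{n-2}] / D(n).
Since the indicial polynomial factors as (r - r_1)(r - r_2), D(n) = (r_1 + n - r_1)(r_1 + n - r_2) = n(n + 1/5).
Evaluating step by step (a_0 = 1):
  n = 1: D(1) = 1(1 + 1/5) = 6/5; numerator = 3(1) = 3; a_1 = (3)/(6/5) = 5/2
  n = 2: D(2) = 2(2 + 1/5) = 22/5; numerator = 3(5/2) + 1(1) = 17/2; a_2 = (17/2)/(22/5) = 85/44
  n = 3: D(3) = 3(3 + 1/5) = 48/5; numerator = 3(85/44) + 1(5/2) = 365/44; a_3 = (365/44)/(48/5) = 1825/2112
  n = 4: D(4) = 4(4 + 1/5) = 84/5; numerator = 3(1825/2112) + 1(85/44) = 3185/704; a_4 = (3185/704)/(84/5) = 2275/8448
  n = 5: D(5) = 5(5 + 1/5) = 26; numerator = 3(2275/8448) + 1(1825/2112) = 14125/8448; a_5 = (14125/8448)/(26) = 14125/219648

r = 2; a_0 = 1; a_1 = 5/2; a_2 = 85/44; a_3 = 1825/2112; a_4 = 2275/8448; a_5 = 14125/219648


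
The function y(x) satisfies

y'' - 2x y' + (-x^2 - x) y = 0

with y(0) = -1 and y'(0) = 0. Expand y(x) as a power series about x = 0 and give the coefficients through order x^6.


Ansatz: y(x) = sum_{n>=0} a_n x^n, so y'(x) = sum_{n>=1} n a_n x^(n-1) and y''(x) = sum_{n>=2} n(n-1) a_n x^(n-2).
Substitute into P(x) y'' + Q(x) y' + R(x) y = 0 with P(x) = 1, Q(x) = -2x, R(x) = -x^2 - x, and match powers of x.
Initial conditions: a_0 = -1, a_1 = 0.
Setting the coefficient of each power of x to zero and solving order by order (substituting the coefficients already found):
  x^0: 2 a_2 = 0  ->  a_2 = 0
  x^1: 6 a_3 - 2 a_1 - a_0 = 0  ->  6 a_3 = 2 a_1 + a_0 = -1  ->  a_3 = -1/6
  x^2: 12 a_4 - 4 a_2 - a_1 - a_0 = 0  ->  12 a_4 = 4 a_2 + a_1 + a_0 = -1  ->  a_4 = -1/12
  x^3: 20 a_5 - 6 a_3 - a_2 - a_1 = 0  ->  20 a_5 = 6 a_3 + a_2 + a_1 = -1  ->  a_5 = -1/20
  x^4: 30 a_6 - 8 a_4 - a_3 - a_2 = 0  ->  30 a_6 = 8 a_4 + a_3 + a_2 = -5/6  ->  a_6 = -1/36
Truncated series: y(x) = -1 - (1/6) x^3 - (1/12) x^4 - (1/20) x^5 - (1/36) x^6 + O(x^7).

a_0 = -1; a_1 = 0; a_2 = 0; a_3 = -1/6; a_4 = -1/12; a_5 = -1/20; a_6 = -1/36


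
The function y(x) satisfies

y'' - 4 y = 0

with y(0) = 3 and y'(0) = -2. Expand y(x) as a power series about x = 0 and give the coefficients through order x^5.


Ansatz: y(x) = sum_{n>=0} a_n x^n, so y'(x) = sum_{n>=1} n a_n x^(n-1) and y''(x) = sum_{n>=2} n(n-1) a_n x^(n-2).
Substitute into P(x) y'' + Q(x) y' + R(x) y = 0 with P(x) = 1, Q(x) = 0, R(x) = -4, and match powers of x.
Initial conditions: a_0 = 3, a_1 = -2.
Setting the coefficient of each power of x to zero and solving order by order (substituting the coefficients already found):
  x^0: 2 a_2 - 4 a_0 = 0  ->  2 a_2 = 4 a_0 = 12  ->  a_2 = 6
  x^1: 6 a_3 - 4 a_1 = 0  ->  6 a_3 = 4 a_1 = -8  ->  a_3 = -4/3
  x^2: 12 a_4 - 4 a_2 = 0  ->  12 a_4 = 4 a_2 = 24  ->  a_4 = 2
  x^3: 20 a_5 - 4 a_3 = 0  ->  20 a_5 = 4 a_3 = -16/3  ->  a_5 = -4/15
Truncated series: y(x) = 3 - 2 x + 6 x^2 - (4/3) x^3 + 2 x^4 - (4/15) x^5 + O(x^6).

a_0 = 3; a_1 = -2; a_2 = 6; a_3 = -4/3; a_4 = 2; a_5 = -4/15


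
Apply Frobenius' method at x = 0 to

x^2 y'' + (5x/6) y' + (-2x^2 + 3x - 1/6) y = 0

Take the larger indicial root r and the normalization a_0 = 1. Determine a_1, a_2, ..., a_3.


Write in Frobenius form y'' + (p(x)/x) y' + (q(x)/x^2) y = 0:
  p(x) = 5/6,  q(x) = -2x^2 + 3x - 1/6.
Indicial equation: r(r-1) + (5/6) r + (-1/6) = 0 -> roots r_1 = 1/2, r_2 = -1/3.
Take r = r_1 = 1/2. Let y(x) = x^r sum_{n>=0} a_n x^n with a_0 = 1.
Substitute y = x^r sum a_n x^n and match x^{r+n}. The recurrence is
  D(n) a_n + 3 a_{n-1} - 2 a_{n-2} = 0,  where D(n) = (r+n)(r+n-1) + (5/6)(r+n) + (-1/6).
  a_n = [-3 a_{n-1} + 2 a_{n-2}] / D(n).
Since the indicial polynomial factors as (r - r_1)(r - r_2), D(n) = (r_1 + n - r_1)(r_1 + n - r_2) = n(n + 5/6).
Evaluating step by step (a_0 = 1):
  n = 1: D(1) = 1(1 + 5/6) = 11/6; numerator = -3(1) = -3; a_1 = (-3)/(11/6) = -18/11
  n = 2: D(2) = 2(2 + 5/6) = 17/3; numerator = -3(-18/11) + 2(1) = 76/11; a_2 = (76/11)/(17/3) = 228/187
  n = 3: D(3) = 3(3 + 5/6) = 23/2; numerator = -3(228/187) + 2(-18/11) = -1296/187; a_3 = (-1296/187)/(23/2) = -2592/4301

r = 1/2; a_0 = 1; a_1 = -18/11; a_2 = 228/187; a_3 = -2592/4301


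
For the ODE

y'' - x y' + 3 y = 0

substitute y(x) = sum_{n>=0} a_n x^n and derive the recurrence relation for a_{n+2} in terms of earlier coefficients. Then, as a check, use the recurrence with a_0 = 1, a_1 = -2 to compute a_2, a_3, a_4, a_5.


Substitute y = sum_n a_n x^n.
y''(x) has coefficient (n+2)(n+1) a_{n+2} at x^n;
-x y'(x) has coefficient -n a_n at x^n (shift);
3 y(x) has coefficient 3 a_n at x^n.
Matching x^n: (n+2)(n+1) a_{n+2} + (-n + 3) a_n = 0.
Thus a_{n+2} = (n - 3) / ((n+1)(n+2)) * a_n.

Check with a_0 = 1, a_1 = -2 (apply the recurrence for n = 0, 1, 2, 3): a_0 = 1, a_1 = -2, a_2 = -3/2, a_3 = 2/3, a_4 = 1/8, a_5 = 0.

a_(n+2) = (n - 3) / ((n+1)(n+2)) * a_n; check: a_0 = 1, a_1 = -2, a_2 = -3/2, a_3 = 2/3, a_4 = 1/8, a_5 = 0


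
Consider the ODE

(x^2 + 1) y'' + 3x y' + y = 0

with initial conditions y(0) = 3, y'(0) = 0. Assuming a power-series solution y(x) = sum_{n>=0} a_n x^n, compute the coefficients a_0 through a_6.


Ansatz: y(x) = sum_{n>=0} a_n x^n, so y'(x) = sum_{n>=1} n a_n x^(n-1) and y''(x) = sum_{n>=2} n(n-1) a_n x^(n-2).
Substitute into P(x) y'' + Q(x) y' + R(x) y = 0 with P(x) = x^2 + 1, Q(x) = 3x, R(x) = 1, and match powers of x.
Initial conditions: a_0 = 3, a_1 = 0.
Setting the coefficient of each power of x to zero and solving order by order (substituting the coefficients already found):
  x^0: 2 a_2 + a_0 = 0  ->  2 a_2 = -a_0 = -3  ->  a_2 = -3/2
  x^1: 6 a_3 + 4 a_1 = 0  ->  6 a_3 = -4 a_1 = 0  ->  a_3 = 0
  x^2: 12 a_4 + 9 a_2 = 0  ->  12 a_4 = -9 a_2 = 27/2  ->  a_4 = 9/8
  x^3: 20 a_5 + 16 a_3 = 0  ->  20 a_5 = -16 a_3 = 0  ->  a_5 = 0
  x^4: 30 a_6 + 25 a_4 = 0  ->  30 a_6 = -25 a_4 = -225/8  ->  a_6 = -15/16
Truncated series: y(x) = 3 - (3/2) x^2 + (9/8) x^4 - (15/16) x^6 + O(x^7).

a_0 = 3; a_1 = 0; a_2 = -3/2; a_3 = 0; a_4 = 9/8; a_5 = 0; a_6 = -15/16


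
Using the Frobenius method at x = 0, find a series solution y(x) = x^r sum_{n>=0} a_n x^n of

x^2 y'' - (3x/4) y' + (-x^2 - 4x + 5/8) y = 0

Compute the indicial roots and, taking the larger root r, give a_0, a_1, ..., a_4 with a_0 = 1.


Write in Frobenius form y'' + (p(x)/x) y' + (q(x)/x^2) y = 0:
  p(x) = -3/4,  q(x) = -x^2 - 4x + 5/8.
Indicial equation: r(r-1) + (-3/4) r + (5/8) = 0 -> roots r_1 = 5/4, r_2 = 1/2.
Take r = r_1 = 5/4. Let y(x) = x^r sum_{n>=0} a_n x^n with a_0 = 1.
Substitute y = x^r sum a_n x^n and match x^{r+n}. The recurrence is
  D(n) a_n - 4 a_{n-1} - 1 a_{n-2} = 0,  where D(n) = (r+n)(r+n-1) + (-3/4)(r+n) + (5/8).
  a_n = [4 a_{n-1} + 1 a_{n-2}] / D(n).
Since the indicial polynomial factors as (r - r_1)(r - r_2), D(n) = (r_1 + n - r_1)(r_1 + n - r_2) = n(n + 3/4).
Evaluating step by step (a_0 = 1):
  n = 1: D(1) = 1(1 + 3/4) = 7/4; numerator = 4(1) = 4; a_1 = (4)/(7/4) = 16/7
  n = 2: D(2) = 2(2 + 3/4) = 11/2; numerator = 4(16/7) + 1(1) = 71/7; a_2 = (71/7)/(11/2) = 142/77
  n = 3: D(3) = 3(3 + 3/4) = 45/4; numerator = 4(142/77) + 1(16/7) = 744/77; a_3 = (744/77)/(45/4) = 992/1155
  n = 4: D(4) = 4(4 + 3/4) = 19; numerator = 4(992/1155) + 1(142/77) = 6098/1155; a_4 = (6098/1155)/(19) = 6098/21945

r = 5/4; a_0 = 1; a_1 = 16/7; a_2 = 142/77; a_3 = 992/1155; a_4 = 6098/21945


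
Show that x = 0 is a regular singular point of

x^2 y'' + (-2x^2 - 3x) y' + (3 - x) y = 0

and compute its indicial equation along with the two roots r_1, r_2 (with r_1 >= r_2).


Divide by x^2 to reach normal form y'' + P_1(x) y' + P_2(x) y = 0 with P_1(x) = -2 - 3/x and P_2(x) = -1/x + 3/x^2.
x = 0 is a singular point because the y'-coefficient -2 - 3/x has a pole at x = 0 and the y-coefficient -1/x + 3/x^2 has a pole at x = 0.
It is a regular singular point because x P_1(x) = p(x) = -2x - 3 and x^2 P_2(x) = q(x) = 3 - x are polynomials, hence analytic at x = 0.
p(0) = -3,  q(0) = 3.
Indicial equation: r(r-1) + p(0) r + q(0) = 0, i.e. r^2 + (p(0) - 1) r + q(0) = 0, i.e. r^2 - 4 r + 3 = 0.
Discriminant: (-4)^2 - 4(3) = 4, so r = (4 ± 2)/2.
Solving: r_1 = 3, r_2 = 1.

indicial: r^2 - 4 r + 3 = 0; roots r_1 = 3, r_2 = 1


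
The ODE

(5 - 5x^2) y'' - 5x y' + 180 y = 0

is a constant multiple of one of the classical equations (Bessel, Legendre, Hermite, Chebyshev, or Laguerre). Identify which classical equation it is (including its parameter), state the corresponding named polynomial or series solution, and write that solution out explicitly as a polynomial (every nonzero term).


All three coefficients share the factor 5; dividing through by 5 gives  (1 - x^2) y'' - x y' + 36 y = 0.
This matches the Chebyshev equation (1 - x^2) y'' - x y' + n^2 y = 0 (note the -x y' term, not -2x y') with n^2 = 36, so n = 6; the polynomial solution is T_6(x).
With y = sum_k a_k x^k, matching x^k gives (k+2)(k+1) a_{k+2} = (k^2 - n^2) a_k = (k - 6)(k + 6) a_k. The right side vanishes at k = 6, so the series with the parity of 6 terminates at degree 6.
Standard normalization: leading coefficient of T_n is 2^(n-1), so a_6 = 2^5 = 32. Work downward with a_k = (k+1)(k+2) a_{k+2} / ((k - 6)(k + 6)):
  a_4 = (5)(6)(32) / ((4 - 6)(4 + 6)) = 960/(-20) = -48
  a_2 = (3)(4)(-48) / ((2 - 6)(2 + 6)) = -576/(-32) = 18
  a_0 = (1)(2)(18) / ((0 - 6)(0 + 6)) = 36/(-36) = -1
Hence T_6(x) = 32 x^6 - 48 x^4 + 18 x^2 - 1.

T_6(x); series = 32 x^6 - 48 x^4 + 18 x^2 - 1


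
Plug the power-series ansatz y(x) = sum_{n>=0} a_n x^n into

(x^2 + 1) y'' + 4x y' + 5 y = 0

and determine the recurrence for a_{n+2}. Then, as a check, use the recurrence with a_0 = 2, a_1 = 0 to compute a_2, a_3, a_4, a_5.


Substitute y = sum_n a_n x^n.
(1 + 1 x^2) y'' contributes (n+2)(n+1) a_{n+2} + n(n-1) a_n at x^n.
4 x y'(x) contributes 4 n a_n at x^n.
5 y(x) contributes 5 a_n at x^n.
Matching x^n: (n+2)(n+1) a_{n+2} + (n(n-1) + 4 n + 5) a_n = 0.
Thus a_{n+2} = (-n(n-1) - 4 n - 5) / ((n+1)(n+2)) * a_n.

Check with a_0 = 2, a_1 = 0 (apply the recurrence for n = 0, 1, 2, 3): a_0 = 2, a_1 = 0, a_2 = -5, a_3 = 0, a_4 = 25/4, a_5 = 0.

a_(n+2) = (-n(n-1) - 4 n - 5) / ((n+1)(n+2)) * a_n; check: a_0 = 2, a_1 = 0, a_2 = -5, a_3 = 0, a_4 = 25/4, a_5 = 0


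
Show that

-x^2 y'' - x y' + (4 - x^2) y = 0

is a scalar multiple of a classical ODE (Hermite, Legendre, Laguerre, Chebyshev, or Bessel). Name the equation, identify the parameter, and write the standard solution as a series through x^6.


All three coefficients share the factor -1; dividing through by -1 gives  x^2 y'' + x y' + (x^2 - 4) y = 0.
This matches the Bessel equation x^2 y'' + x y' + (x^2 - nu^2) y = 0 with nu^2 = 4, so nu = 2; the solution bounded at x = 0 is J_2(x).
Frobenius at x = 0: indicial roots ±nu; for r = nu the recurrence k(k + 2nu) c_k = -c_{k-2} gives the standard series J_nu(x) = sum_{k>=0} (-1)^k / (k! (k+nu)!) (x/2)^(2k+nu). Evaluate the first 3 terms:
  k = 0: (-1)^0 / (0! * 2! * 2^2) x^2 = 1/(1*2*4) x^2 = (1/8) x^2
  k = 1: (-1)^1 / (1! * 3! * 2^4) x^4 = -1/(1*6*16) x^4 = (-1/96) x^4
  k = 2: (-1)^2 / (2! * 4! * 2^6) x^6 = 1/(2*24*64) x^6 = (1/3072) x^6
Hence J_2(x) = x^6/3072 - x^4/96 + x^2/8 + ....

J_2(x); series = x^6/3072 - x^4/96 + x^2/8


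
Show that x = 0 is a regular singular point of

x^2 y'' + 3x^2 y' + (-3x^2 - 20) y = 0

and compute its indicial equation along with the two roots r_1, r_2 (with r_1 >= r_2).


Divide by x^2 to reach normal form y'' + P_1(x) y' + P_2(x) y = 0 with P_1(x) = 3 and P_2(x) = -3 - 20/x^2.
x = 0 is a singular point because the y-coefficient -3 - 20/x^2 has a pole at x = 0.
It is a regular singular point because x P_1(x) = p(x) = 3x and x^2 P_2(x) = q(x) = -3x^2 - 20 are polynomials, hence analytic at x = 0.
p(0) = 0,  q(0) = -20.
Indicial equation: r(r-1) + p(0) r + q(0) = 0, i.e. r^2 + (p(0) - 1) r + q(0) = 0, i.e. r^2 - 1 r - 20 = 0.
Discriminant: (-1)^2 - 4(-20) = 81, so r = (1 ± 9)/2.
Solving: r_1 = 5, r_2 = -4.

indicial: r^2 - 1 r - 20 = 0; roots r_1 = 5, r_2 = -4


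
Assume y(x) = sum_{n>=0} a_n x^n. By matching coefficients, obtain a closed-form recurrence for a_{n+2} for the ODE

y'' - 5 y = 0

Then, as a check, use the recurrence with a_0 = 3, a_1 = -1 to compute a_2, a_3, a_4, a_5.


Substitute y = sum_n a_n x^n into y'' + (const) y = 0.
y''(x) = sum_{n>=0} (n+2)(n+1) a_{n+2} x^n.
The ODE becomes sum_n [(n+2)(n+1) a_{n+2} - 5 a_n] x^n = 0.
Setting each coefficient to zero gives the recurrence:
  (n+2)(n+1) a_{n+2} - 5 a_n = 0,
  a_{n+2} = 5 / ((n+1)(n+2)) a_n.

Check with a_0 = 3, a_1 = -1 (apply the recurrence for n = 0, 1, 2, 3): a_0 = 3, a_1 = -1, a_2 = 15/2, a_3 = -5/6, a_4 = 25/8, a_5 = -5/24.

a_{n+2} = 5/((n+1)(n+2)) * a_n; check: a_0 = 3, a_1 = -1, a_2 = 15/2, a_3 = -5/6, a_4 = 25/8, a_5 = -5/24


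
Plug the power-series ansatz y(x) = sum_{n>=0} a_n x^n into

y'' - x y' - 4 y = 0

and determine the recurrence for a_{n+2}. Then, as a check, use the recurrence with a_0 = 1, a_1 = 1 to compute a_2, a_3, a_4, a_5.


Substitute y = sum_n a_n x^n.
y''(x) has coefficient (n+2)(n+1) a_{n+2} at x^n;
-x y'(x) has coefficient -n a_n at x^n (shift);
-4 y(x) has coefficient -4 a_n at x^n.
Matching x^n: (n+2)(n+1) a_{n+2} + (-n - 4) a_n = 0.
Thus a_{n+2} = (n + 4) / ((n+1)(n+2)) * a_n.

Check with a_0 = 1, a_1 = 1 (apply the recurrence for n = 0, 1, 2, 3): a_0 = 1, a_1 = 1, a_2 = 2, a_3 = 5/6, a_4 = 1, a_5 = 7/24.

a_(n+2) = (n + 4) / ((n+1)(n+2)) * a_n; check: a_0 = 1, a_1 = 1, a_2 = 2, a_3 = 5/6, a_4 = 1, a_5 = 7/24


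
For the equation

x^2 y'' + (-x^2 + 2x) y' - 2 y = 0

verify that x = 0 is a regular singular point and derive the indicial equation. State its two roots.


Divide by x^2 to reach normal form y'' + P_1(x) y' + P_2(x) y = 0 with P_1(x) = -1 + 2/x and P_2(x) = -2/x^2.
x = 0 is a singular point because the y'-coefficient -1 + 2/x has a pole at x = 0 and the y-coefficient -2/x^2 has a pole at x = 0.
It is a regular singular point because x P_1(x) = p(x) = 2 - x and x^2 P_2(x) = q(x) = -2 are polynomials, hence analytic at x = 0.
p(0) = 2,  q(0) = -2.
Indicial equation: r(r-1) + p(0) r + q(0) = 0, i.e. r^2 + (p(0) - 1) r + q(0) = 0, i.e. r^2 + 1 r - 2 = 0.
Discriminant: (1)^2 - 4(-2) = 9, so r = (-1 ± 3)/2.
Solving: r_1 = 1, r_2 = -2.

indicial: r^2 + 1 r - 2 = 0; roots r_1 = 1, r_2 = -2


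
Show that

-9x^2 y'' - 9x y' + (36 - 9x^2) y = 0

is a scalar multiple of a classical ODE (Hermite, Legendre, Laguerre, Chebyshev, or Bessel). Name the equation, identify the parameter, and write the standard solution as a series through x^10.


All three coefficients share the factor -9; dividing through by -9 gives  x^2 y'' + x y' + (x^2 - 4) y = 0.
This matches the Bessel equation x^2 y'' + x y' + (x^2 - nu^2) y = 0 with nu^2 = 4, so nu = 2; the solution bounded at x = 0 is J_2(x).
Frobenius at x = 0: indicial roots ±nu; for r = nu the recurrence k(k + 2nu) c_k = -c_{k-2} gives the standard series J_nu(x) = sum_{k>=0} (-1)^k / (k! (k+nu)!) (x/2)^(2k+nu). Evaluate the first 5 terms:
  k = 0: (-1)^0 / (0! * 2! * 2^2) x^2 = 1/(1*2*4) x^2 = (1/8) x^2
  k = 1: (-1)^1 / (1! * 3! * 2^4) x^4 = -1/(1*6*16) x^4 = (-1/96) x^4
  k = 2: (-1)^2 / (2! * 4! * 2^6) x^6 = 1/(2*24*64) x^6 = (1/3072) x^6
  k = 3: (-1)^3 / (3! * 5! * 2^8) x^8 = -1/(6*120*256) x^8 = (-1/184320) x^8
  k = 4: (-1)^4 / (4! * 6! * 2^10) x^10 = 1/(24*720*1024) x^10 = (1/17694720) x^10
Hence J_2(x) = x^10/17694720 - x^8/184320 + x^6/3072 - x^4/96 + x^2/8 + ....

J_2(x); series = x^10/17694720 - x^8/184320 + x^6/3072 - x^4/96 + x^2/8


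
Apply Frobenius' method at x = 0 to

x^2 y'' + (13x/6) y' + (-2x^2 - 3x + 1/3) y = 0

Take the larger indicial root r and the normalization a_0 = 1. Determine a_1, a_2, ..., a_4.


Write in Frobenius form y'' + (p(x)/x) y' + (q(x)/x^2) y = 0:
  p(x) = 13/6,  q(x) = -2x^2 - 3x + 1/3.
Indicial equation: r(r-1) + (13/6) r + (1/3) = 0 -> roots r_1 = -1/2, r_2 = -2/3.
Take r = r_1 = -1/2. Let y(x) = x^r sum_{n>=0} a_n x^n with a_0 = 1.
Substitute y = x^r sum a_n x^n and match x^{r+n}. The recurrence is
  D(n) a_n - 3 a_{n-1} - 2 a_{n-2} = 0,  where D(n) = (r+n)(r+n-1) + (13/6)(r+n) + (1/3).
  a_n = [3 a_{n-1} + 2 a_{n-2}] / D(n).
Since the indicial polynomial factors as (r - r_1)(r - r_2), D(n) = (r_1 + n - r_1)(r_1 + n - r_2) = n(n + 1/6).
Evaluating step by step (a_0 = 1):
  n = 1: D(1) = 1(1 + 1/6) = 7/6; numerator = 3(1) = 3; a_1 = (3)/(7/6) = 18/7
  n = 2: D(2) = 2(2 + 1/6) = 13/3; numerator = 3(18/7) + 2(1) = 68/7; a_2 = (68/7)/(13/3) = 204/91
  n = 3: D(3) = 3(3 + 1/6) = 19/2; numerator = 3(204/91) + 2(18/7) = 1080/91; a_3 = (1080/91)/(19/2) = 2160/1729
  n = 4: D(4) = 4(4 + 1/6) = 50/3; numerator = 3(2160/1729) + 2(204/91) = 14232/1729; a_4 = (14232/1729)/(50/3) = 21348/43225

r = -1/2; a_0 = 1; a_1 = 18/7; a_2 = 204/91; a_3 = 2160/1729; a_4 = 21348/43225


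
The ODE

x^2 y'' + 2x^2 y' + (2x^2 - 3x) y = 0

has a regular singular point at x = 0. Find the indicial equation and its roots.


Divide by x^2 to reach normal form y'' + P_1(x) y' + P_2(x) y = 0 with P_1(x) = 2 and P_2(x) = 2 - 3/x.
x = 0 is a singular point because the y-coefficient 2 - 3/x has a pole at x = 0.
It is a regular singular point because x P_1(x) = p(x) = 2x and x^2 P_2(x) = q(x) = 2x^2 - 3x are polynomials, hence analytic at x = 0.
p(0) = 0,  q(0) = 0.
Indicial equation: r(r-1) + p(0) r + q(0) = 0, i.e. r^2 + (p(0) - 1) r + q(0) = 0, i.e. r^2 - 1 r = 0.
Discriminant: (-1)^2 - 4(0) = 1, so r = (1 ± 1)/2.
Solving: r_1 = 1, r_2 = 0.

indicial: r^2 - 1 r = 0; roots r_1 = 1, r_2 = 0


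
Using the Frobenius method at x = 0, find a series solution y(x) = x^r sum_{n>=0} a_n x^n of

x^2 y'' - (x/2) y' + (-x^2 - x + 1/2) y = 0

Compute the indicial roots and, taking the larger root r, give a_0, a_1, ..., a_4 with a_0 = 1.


Write in Frobenius form y'' + (p(x)/x) y' + (q(x)/x^2) y = 0:
  p(x) = -1/2,  q(x) = -x^2 - x + 1/2.
Indicial equation: r(r-1) + (-1/2) r + (1/2) = 0 -> roots r_1 = 1, r_2 = 1/2.
Take r = r_1 = 1. Let y(x) = x^r sum_{n>=0} a_n x^n with a_0 = 1.
Substitute y = x^r sum a_n x^n and match x^{r+n}. The recurrence is
  D(n) a_n - 1 a_{n-1} - 1 a_{n-2} = 0,  where D(n) = (r+n)(r+n-1) + (-1/2)(r+n) + (1/2).
  a_n = [1 a_{n-1} + 1 a_{n-2}] / D(n).
Since the indicial polynomial factors as (r - r_1)(r - r_2), D(n) = (r_1 + n - r_1)(r_1 + n - r_2) = n(n + 1/2).
Evaluating step by step (a_0 = 1):
  n = 1: D(1) = 1(1 + 1/2) = 3/2; numerator = 1(1) = 1; a_1 = (1)/(3/2) = 2/3
  n = 2: D(2) = 2(2 + 1/2) = 5; numerator = 1(2/3) + 1(1) = 5/3; a_2 = (5/3)/(5) = 1/3
  n = 3: D(3) = 3(3 + 1/2) = 21/2; numerator = 1(1/3) + 1(2/3) = 1; a_3 = (1)/(21/2) = 2/21
  n = 4: D(4) = 4(4 + 1/2) = 18; numerator = 1(2/21) + 1(1/3) = 3/7; a_4 = (3/7)/(18) = 1/42

r = 1; a_0 = 1; a_1 = 2/3; a_2 = 1/3; a_3 = 2/21; a_4 = 1/42


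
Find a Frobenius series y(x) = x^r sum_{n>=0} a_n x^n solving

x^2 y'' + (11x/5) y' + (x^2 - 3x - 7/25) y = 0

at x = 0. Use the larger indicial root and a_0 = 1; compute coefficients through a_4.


Write in Frobenius form y'' + (p(x)/x) y' + (q(x)/x^2) y = 0:
  p(x) = 11/5,  q(x) = x^2 - 3x - 7/25.
Indicial equation: r(r-1) + (11/5) r + (-7/25) = 0 -> roots r_1 = 1/5, r_2 = -7/5.
Take r = r_1 = 1/5. Let y(x) = x^r sum_{n>=0} a_n x^n with a_0 = 1.
Substitute y = x^r sum a_n x^n and match x^{r+n}. The recurrence is
  D(n) a_n - 3 a_{n-1} + 1 a_{n-2} = 0,  where D(n) = (r+n)(r+n-1) + (11/5)(r+n) + (-7/25).
  a_n = [3 a_{n-1} - 1 a_{n-2}] / D(n).
Since the indicial polynomial factors as (r - r_1)(r - r_2), D(n) = (r_1 + n - r_1)(r_1 + n - r_2) = n(n + 8/5).
Evaluating step by step (a_0 = 1):
  n = 1: D(1) = 1(1 + 8/5) = 13/5; numerator = 3(1) = 3; a_1 = (3)/(13/5) = 15/13
  n = 2: D(2) = 2(2 + 8/5) = 36/5; numerator = 3(15/13) - 1(1) = 32/13; a_2 = (32/13)/(36/5) = 40/117
  n = 3: D(3) = 3(3 + 8/5) = 69/5; numerator = 3(40/117) - 1(15/13) = -5/39; a_3 = (-5/39)/(69/5) = -25/2691
  n = 4: D(4) = 4(4 + 8/5) = 112/5; numerator = 3(-25/2691) - 1(40/117) = -995/2691; a_4 = (-995/2691)/(112/5) = -4975/301392

r = 1/5; a_0 = 1; a_1 = 15/13; a_2 = 40/117; a_3 = -25/2691; a_4 = -4975/301392


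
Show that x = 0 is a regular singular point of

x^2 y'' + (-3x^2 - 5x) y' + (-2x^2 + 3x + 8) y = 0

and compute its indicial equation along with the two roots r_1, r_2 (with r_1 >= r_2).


Divide by x^2 to reach normal form y'' + P_1(x) y' + P_2(x) y = 0 with P_1(x) = -3 - 5/x and P_2(x) = -2 + 3/x + 8/x^2.
x = 0 is a singular point because the y'-coefficient -3 - 5/x has a pole at x = 0 and the y-coefficient -2 + 3/x + 8/x^2 has a pole at x = 0.
It is a regular singular point because x P_1(x) = p(x) = -3x - 5 and x^2 P_2(x) = q(x) = -2x^2 + 3x + 8 are polynomials, hence analytic at x = 0.
p(0) = -5,  q(0) = 8.
Indicial equation: r(r-1) + p(0) r + q(0) = 0, i.e. r^2 + (p(0) - 1) r + q(0) = 0, i.e. r^2 - 6 r + 8 = 0.
Discriminant: (-6)^2 - 4(8) = 4, so r = (6 ± 2)/2.
Solving: r_1 = 4, r_2 = 2.

indicial: r^2 - 6 r + 8 = 0; roots r_1 = 4, r_2 = 2


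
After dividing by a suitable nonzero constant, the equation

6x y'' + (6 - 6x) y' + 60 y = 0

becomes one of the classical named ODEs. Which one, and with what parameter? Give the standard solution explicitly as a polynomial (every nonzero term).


All three coefficients share the factor 6; dividing through by 6 gives  x y'' + (1 - x) y' + 10 y = 0.
This matches the Laguerre equation x y'' + (1 - x) y' + n y = 0 with n = 10; the polynomial solution is L_10(x).
With y = sum_k a_k x^k, matching x^k gives (k+1)k a_{k+1} + (k+1) a_{k+1} - k a_k + n a_k = 0, i.e. (k+1)^2 a_{k+1} = (k - n) a_k = (k - 10) a_k. The right side vanishes at k = 10, so the series terminates at degree 10.
Standard normalization L_n(0) = 1 gives a_0 = 1. Work upward with a_{k+1} = (k - 10) a_k / (k+1)^2:
  a_1 = (0 - 10)(1) / 1^2 = -10/1 = -10
  a_2 = (1 - 10)(-10) / 2^2 = 90/4 = 45/2
  a_3 = (2 - 10)(45/2) / 3^2 = -180/9 = -20
  a_4 = (3 - 10)(-20) / 4^2 = 140/16 = 35/4
  a_5 = (4 - 10)(35/4) / 5^2 = (-105/2)/25 = -21/10
  a_6 = (5 - 10)(-21/10) / 6^2 = (21/2)/36 = 7/24
  a_7 = (6 - 10)(7/24) / 7^2 = (-7/6)/49 = -1/42
  a_8 = (7 - 10)(-1/42) / 8^2 = (1/14)/64 = 1/896
  a_9 = (8 - 10)(1/896) / 9^2 = (-1/448)/81 = -1/36288
  a_10 = (9 - 10)(-1/36288) / 10^2 = (1/36288)/100 = 1/3628800
Hence L_10(x) = x^10/3628800 - x^9/36288 + x^8/896 - x^7/42 + 7 x^6/24 - 21 x^5/10 + 35 x^4/4 - 20 x^3 + 45 x^2/2 - 10 x + 1.

L_10(x); series = x^10/3628800 - x^9/36288 + x^8/896 - x^7/42 + 7 x^6/24 - 21 x^5/10 + 35 x^4/4 - 20 x^3 + 45 x^2/2 - 10 x + 1


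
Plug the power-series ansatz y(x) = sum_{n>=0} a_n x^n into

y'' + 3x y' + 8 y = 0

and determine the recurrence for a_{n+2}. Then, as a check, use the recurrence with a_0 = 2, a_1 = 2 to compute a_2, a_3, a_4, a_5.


Substitute y = sum_n a_n x^n.
y''(x) has coefficient (n+2)(n+1) a_{n+2} at x^n;
3 x y'(x) has coefficient 3 n a_n at x^n (shift);
8 y(x) has coefficient 8 a_n at x^n.
Matching x^n: (n+2)(n+1) a_{n+2} + (3n + 8) a_n = 0.
Thus a_{n+2} = (-3n - 8) / ((n+1)(n+2)) * a_n.

Check with a_0 = 2, a_1 = 2 (apply the recurrence for n = 0, 1, 2, 3): a_0 = 2, a_1 = 2, a_2 = -8, a_3 = -11/3, a_4 = 28/3, a_5 = 187/60.

a_(n+2) = (-3n - 8) / ((n+1)(n+2)) * a_n; check: a_0 = 2, a_1 = 2, a_2 = -8, a_3 = -11/3, a_4 = 28/3, a_5 = 187/60


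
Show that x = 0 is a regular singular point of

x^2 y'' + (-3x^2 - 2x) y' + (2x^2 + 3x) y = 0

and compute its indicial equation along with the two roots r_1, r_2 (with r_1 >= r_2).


Divide by x^2 to reach normal form y'' + P_1(x) y' + P_2(x) y = 0 with P_1(x) = -3 - 2/x and P_2(x) = 2 + 3/x.
x = 0 is a singular point because the y'-coefficient -3 - 2/x has a pole at x = 0 and the y-coefficient 2 + 3/x has a pole at x = 0.
It is a regular singular point because x P_1(x) = p(x) = -3x - 2 and x^2 P_2(x) = q(x) = 2x^2 + 3x are polynomials, hence analytic at x = 0.
p(0) = -2,  q(0) = 0.
Indicial equation: r(r-1) + p(0) r + q(0) = 0, i.e. r^2 + (p(0) - 1) r + q(0) = 0, i.e. r^2 - 3 r = 0.
Discriminant: (-3)^2 - 4(0) = 9, so r = (3 ± 3)/2.
Solving: r_1 = 3, r_2 = 0.

indicial: r^2 - 3 r = 0; roots r_1 = 3, r_2 = 0


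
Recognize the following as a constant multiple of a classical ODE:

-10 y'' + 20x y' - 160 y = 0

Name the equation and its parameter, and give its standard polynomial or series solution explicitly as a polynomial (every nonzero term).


All three coefficients share the factor -10; dividing through by -10 gives  y'' - 2x y' + 16 y = 0.
This matches the Hermite equation y'' - 2x y' + 2n y = 0 with 2n = 16, so n = 8; the polynomial solution is H_8(x).
With y = sum_k a_k x^k, matching x^k gives (k+2)(k+1) a_{k+2} = 2(k - n) a_k = 2(k - 8) a_k. The right side vanishes at k = 8, so the series with the parity of 8 terminates at degree 8.
Standard normalization: leading coefficient of H_n is 2^n, so a_8 = 2^8 = 256. Work downward with a_k = (k+1)(k+2) a_{k+2} / (2(k - n)):
  a_6 = (7)(8)(256) / (2(6 - 8)) = 14336/(-4) = -3584
  a_4 = (5)(6)(-3584) / (2(4 - 8)) = -107520/(-8) = 13440
  a_2 = (3)(4)(13440) / (2(2 - 8)) = 161280/(-12) = -13440
  a_0 = (1)(2)(-13440) / (2(0 - 8)) = -26880/(-16) = 1680
Hence H_8(x) = 256 x^8 - 3584 x^6 + 13440 x^4 - 13440 x^2 + 1680.

H_8(x); series = 256 x^8 - 3584 x^6 + 13440 x^4 - 13440 x^2 + 1680


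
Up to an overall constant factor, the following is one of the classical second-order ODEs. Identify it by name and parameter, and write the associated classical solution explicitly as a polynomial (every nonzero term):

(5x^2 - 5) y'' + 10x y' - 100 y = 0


All three coefficients share the factor -5; dividing through by -5 gives  (1 - x^2) y'' - 2x y' + 20 y = 0.
This matches the Legendre equation (1 - x^2) y'' - 2x y' + n(n+1) y = 0 (note the -2x y' term) with n(n+1) = 20, so n = 4; the polynomial solution is P_4(x).
With y = sum_k a_k x^k, matching x^k gives (k+2)(k+1) a_{k+2} = [k(k+1) - n(n+1)] a_k = (k - 4)(k + 5) a_k. The right side vanishes at k = 4, so the series with the parity of 4 terminates at degree 4.
Standard normalization (P_n(1) = 1): leading coefficient (2n)!/(2^n (n!)^2) = 40320/(16*576) = 35/8, so a_4 = 35/8. Work downward with a_k = (k+1)(k+2) a_{k+2} / ((k - 4)(k + 5)):
  a_2 = (3)(4)(35/8) / ((2 - 4)(2 + 5)) = (105/2)/(-14) = -15/4
  a_0 = (1)(2)(-15/4) / ((0 - 4)(0 + 5)) = (-15/2)/(-20) = 3/8
Hence P_4(x) = 35 x^4/8 - 15 x^2/4 + 3/8.

P_4(x); series = 35 x^4/8 - 15 x^2/4 + 3/8


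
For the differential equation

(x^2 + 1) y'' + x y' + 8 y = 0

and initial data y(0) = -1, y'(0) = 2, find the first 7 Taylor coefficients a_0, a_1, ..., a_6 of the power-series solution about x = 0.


Ansatz: y(x) = sum_{n>=0} a_n x^n, so y'(x) = sum_{n>=1} n a_n x^(n-1) and y''(x) = sum_{n>=2} n(n-1) a_n x^(n-2).
Substitute into P(x) y'' + Q(x) y' + R(x) y = 0 with P(x) = x^2 + 1, Q(x) = x, R(x) = 8, and match powers of x.
Initial conditions: a_0 = -1, a_1 = 2.
Setting the coefficient of each power of x to zero and solving order by order (substituting the coefficients already found):
  x^0: 2 a_2 + 8 a_0 = 0  ->  2 a_2 = -8 a_0 = 8  ->  a_2 = 4
  x^1: 6 a_3 + 9 a_1 = 0  ->  6 a_3 = -9 a_1 = -18  ->  a_3 = -3
  x^2: 12 a_4 + 12 a_2 = 0  ->  12 a_4 = -12 a_2 = -48  ->  a_4 = -4
  x^3: 20 a_5 + 17 a_3 = 0  ->  20 a_5 = -17 a_3 = 51  ->  a_5 = 51/20
  x^4: 30 a_6 + 24 a_4 = 0  ->  30 a_6 = -24 a_4 = 96  ->  a_6 = 16/5
Truncated series: y(x) = -1 + 2 x + 4 x^2 - 3 x^3 - 4 x^4 + (51/20) x^5 + (16/5) x^6 + O(x^7).

a_0 = -1; a_1 = 2; a_2 = 4; a_3 = -3; a_4 = -4; a_5 = 51/20; a_6 = 16/5


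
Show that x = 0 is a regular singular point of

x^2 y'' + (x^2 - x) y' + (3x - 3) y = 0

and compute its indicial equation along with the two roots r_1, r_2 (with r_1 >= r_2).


Divide by x^2 to reach normal form y'' + P_1(x) y' + P_2(x) y = 0 with P_1(x) = 1 - 1/x and P_2(x) = 3/x - 3/x^2.
x = 0 is a singular point because the y'-coefficient 1 - 1/x has a pole at x = 0 and the y-coefficient 3/x - 3/x^2 has a pole at x = 0.
It is a regular singular point because x P_1(x) = p(x) = x - 1 and x^2 P_2(x) = q(x) = 3x - 3 are polynomials, hence analytic at x = 0.
p(0) = -1,  q(0) = -3.
Indicial equation: r(r-1) + p(0) r + q(0) = 0, i.e. r^2 + (p(0) - 1) r + q(0) = 0, i.e. r^2 - 2 r - 3 = 0.
Discriminant: (-2)^2 - 4(-3) = 16, so r = (2 ± 4)/2.
Solving: r_1 = 3, r_2 = -1.

indicial: r^2 - 2 r - 3 = 0; roots r_1 = 3, r_2 = -1


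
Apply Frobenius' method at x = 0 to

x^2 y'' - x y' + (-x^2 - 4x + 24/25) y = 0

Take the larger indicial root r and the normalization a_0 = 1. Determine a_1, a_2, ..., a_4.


Write in Frobenius form y'' + (p(x)/x) y' + (q(x)/x^2) y = 0:
  p(x) = -1,  q(x) = -x^2 - 4x + 24/25.
Indicial equation: r(r-1) + (-1) r + (24/25) = 0 -> roots r_1 = 6/5, r_2 = 4/5.
Take r = r_1 = 6/5. Let y(x) = x^r sum_{n>=0} a_n x^n with a_0 = 1.
Substitute y = x^r sum a_n x^n and match x^{r+n}. The recurrence is
  D(n) a_n - 4 a_{n-1} - 1 a_{n-2} = 0,  where D(n) = (r+n)(r+n-1) + (-1)(r+n) + (24/25).
  a_n = [4 a_{n-1} + 1 a_{n-2}] / D(n).
Since the indicial polynomial factors as (r - r_1)(r - r_2), D(n) = (r_1 + n - r_1)(r_1 + n - r_2) = n(n + 2/5).
Evaluating step by step (a_0 = 1):
  n = 1: D(1) = 1(1 + 2/5) = 7/5; numerator = 4(1) = 4; a_1 = (4)/(7/5) = 20/7
  n = 2: D(2) = 2(2 + 2/5) = 24/5; numerator = 4(20/7) + 1(1) = 87/7; a_2 = (87/7)/(24/5) = 145/56
  n = 3: D(3) = 3(3 + 2/5) = 51/5; numerator = 4(145/56) + 1(20/7) = 185/14; a_3 = (185/14)/(51/5) = 925/714
  n = 4: D(4) = 4(4 + 2/5) = 88/5; numerator = 4(925/714) + 1(145/56) = 22195/2856; a_4 = (22195/2856)/(88/5) = 110975/251328

r = 6/5; a_0 = 1; a_1 = 20/7; a_2 = 145/56; a_3 = 925/714; a_4 = 110975/251328


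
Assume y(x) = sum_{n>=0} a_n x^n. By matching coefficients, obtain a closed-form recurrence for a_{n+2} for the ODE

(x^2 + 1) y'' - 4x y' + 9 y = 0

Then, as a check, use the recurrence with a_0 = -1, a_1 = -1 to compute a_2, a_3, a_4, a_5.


Substitute y = sum_n a_n x^n.
(1 + 1 x^2) y'' contributes (n+2)(n+1) a_{n+2} + n(n-1) a_n at x^n.
-4 x y'(x) contributes -4 n a_n at x^n.
9 y(x) contributes 9 a_n at x^n.
Matching x^n: (n+2)(n+1) a_{n+2} + (n(n-1) - 4 n + 9) a_n = 0.
Thus a_{n+2} = (-n(n-1) + 4 n - 9) / ((n+1)(n+2)) * a_n.

Check with a_0 = -1, a_1 = -1 (apply the recurrence for n = 0, 1, 2, 3): a_0 = -1, a_1 = -1, a_2 = 9/2, a_3 = 5/6, a_4 = -9/8, a_5 = -1/8.

a_(n+2) = (-n(n-1) + 4 n - 9) / ((n+1)(n+2)) * a_n; check: a_0 = -1, a_1 = -1, a_2 = 9/2, a_3 = 5/6, a_4 = -9/8, a_5 = -1/8


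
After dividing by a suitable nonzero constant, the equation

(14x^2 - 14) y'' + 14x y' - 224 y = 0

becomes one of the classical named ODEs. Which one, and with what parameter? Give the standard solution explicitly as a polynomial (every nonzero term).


All three coefficients share the factor -14; dividing through by -14 gives  (1 - x^2) y'' - x y' + 16 y = 0.
This matches the Chebyshev equation (1 - x^2) y'' - x y' + n^2 y = 0 (note the -x y' term, not -2x y') with n^2 = 16, so n = 4; the polynomial solution is T_4(x).
With y = sum_k a_k x^k, matching x^k gives (k+2)(k+1) a_{k+2} = (k^2 - n^2) a_k = (k - 4)(k + 4) a_k. The right side vanishes at k = 4, so the series with the parity of 4 terminates at degree 4.
Standard normalization: leading coefficient of T_n is 2^(n-1), so a_4 = 2^3 = 8. Work downward with a_k = (k+1)(k+2) a_{k+2} / ((k - 4)(k + 4)):
  a_2 = (3)(4)(8) / ((2 - 4)(2 + 4)) = 96/(-12) = -8
  a_0 = (1)(2)(-8) / ((0 - 4)(0 + 4)) = -16/(-16) = 1
Hence T_4(x) = 8 x^4 - 8 x^2 + 1.

T_4(x); series = 8 x^4 - 8 x^2 + 1


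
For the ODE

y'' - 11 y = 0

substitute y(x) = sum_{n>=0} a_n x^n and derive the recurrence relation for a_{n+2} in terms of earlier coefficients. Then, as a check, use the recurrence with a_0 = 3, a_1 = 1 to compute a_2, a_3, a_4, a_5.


Substitute y = sum_n a_n x^n into y'' + (const) y = 0.
y''(x) = sum_{n>=0} (n+2)(n+1) a_{n+2} x^n.
The ODE becomes sum_n [(n+2)(n+1) a_{n+2} - 11 a_n] x^n = 0.
Setting each coefficient to zero gives the recurrence:
  (n+2)(n+1) a_{n+2} - 11 a_n = 0,
  a_{n+2} = 11 / ((n+1)(n+2)) a_n.

Check with a_0 = 3, a_1 = 1 (apply the recurrence for n = 0, 1, 2, 3): a_0 = 3, a_1 = 1, a_2 = 33/2, a_3 = 11/6, a_4 = 121/8, a_5 = 121/120.

a_{n+2} = 11/((n+1)(n+2)) * a_n; check: a_0 = 3, a_1 = 1, a_2 = 33/2, a_3 = 11/6, a_4 = 121/8, a_5 = 121/120


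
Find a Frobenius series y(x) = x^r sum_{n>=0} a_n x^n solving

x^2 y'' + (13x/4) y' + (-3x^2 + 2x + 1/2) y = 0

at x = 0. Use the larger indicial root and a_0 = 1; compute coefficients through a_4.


Write in Frobenius form y'' + (p(x)/x) y' + (q(x)/x^2) y = 0:
  p(x) = 13/4,  q(x) = -3x^2 + 2x + 1/2.
Indicial equation: r(r-1) + (13/4) r + (1/2) = 0 -> roots r_1 = -1/4, r_2 = -2.
Take r = r_1 = -1/4. Let y(x) = x^r sum_{n>=0} a_n x^n with a_0 = 1.
Substitute y = x^r sum a_n x^n and match x^{r+n}. The recurrence is
  D(n) a_n + 2 a_{n-1} - 3 a_{n-2} = 0,  where D(n) = (r+n)(r+n-1) + (13/4)(r+n) + (1/2).
  a_n = [-2 a_{n-1} + 3 a_{n-2}] / D(n).
Since the indicial polynomial factors as (r - r_1)(r - r_2), D(n) = (r_1 + n - r_1)(r_1 + n - r_2) = n(n + 7/4).
Evaluating step by step (a_0 = 1):
  n = 1: D(1) = 1(1 + 7/4) = 11/4; numerator = -2(1) = -2; a_1 = (-2)/(11/4) = -8/11
  n = 2: D(2) = 2(2 + 7/4) = 15/2; numerator = -2(-8/11) + 3(1) = 49/11; a_2 = (49/11)/(15/2) = 98/165
  n = 3: D(3) = 3(3 + 7/4) = 57/4; numerator = -2(98/165) + 3(-8/11) = -556/165; a_3 = (-556/165)/(57/4) = -2224/9405
  n = 4: D(4) = 4(4 + 7/4) = 23; numerator = -2(-2224/9405) + 3(98/165) = 21206/9405; a_4 = (21206/9405)/(23) = 922/9405

r = -1/4; a_0 = 1; a_1 = -8/11; a_2 = 98/165; a_3 = -2224/9405; a_4 = 922/9405


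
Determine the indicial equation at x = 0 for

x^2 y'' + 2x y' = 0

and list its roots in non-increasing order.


Divide by x^2 to reach normal form y'' + P_1(x) y' + P_2(x) y = 0 with P_1(x) = 2/x and P_2(x) = 0.
x = 0 is a singular point because the y'-coefficient 2/x has a pole at x = 0.
It is a regular singular point because x P_1(x) = p(x) = 2 and x^2 P_2(x) = q(x) = 0 are polynomials, hence analytic at x = 0.
p(0) = 2,  q(0) = 0.
Indicial equation: r(r-1) + p(0) r + q(0) = 0, i.e. r^2 + (p(0) - 1) r + q(0) = 0, i.e. r^2 + 1 r = 0.
Discriminant: (1)^2 - 4(0) = 1, so r = (-1 ± 1)/2.
Solving: r_1 = 0, r_2 = -1.

indicial: r^2 + 1 r = 0; roots r_1 = 0, r_2 = -1


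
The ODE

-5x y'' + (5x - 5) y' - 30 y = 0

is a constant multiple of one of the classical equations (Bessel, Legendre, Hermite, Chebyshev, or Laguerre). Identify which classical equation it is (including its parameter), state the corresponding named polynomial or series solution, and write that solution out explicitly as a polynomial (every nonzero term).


All three coefficients share the factor -5; dividing through by -5 gives  x y'' + (1 - x) y' + 6 y = 0.
This matches the Laguerre equation x y'' + (1 - x) y' + n y = 0 with n = 6; the polynomial solution is L_6(x).
With y = sum_k a_k x^k, matching x^k gives (k+1)k a_{k+1} + (k+1) a_{k+1} - k a_k + n a_k = 0, i.e. (k+1)^2 a_{k+1} = (k - n) a_k = (k - 6) a_k. The right side vanishes at k = 6, so the series terminates at degree 6.
Standard normalization L_n(0) = 1 gives a_0 = 1. Work upward with a_{k+1} = (k - 6) a_k / (k+1)^2:
  a_1 = (0 - 6)(1) / 1^2 = -6/1 = -6
  a_2 = (1 - 6)(-6) / 2^2 = 30/4 = 15/2
  a_3 = (2 - 6)(15/2) / 3^2 = -30/9 = -10/3
  a_4 = (3 - 6)(-10/3) / 4^2 = 10/16 = 5/8
  a_5 = (4 - 6)(5/8) / 5^2 = (-5/4)/25 = -1/20
  a_6 = (5 - 6)(-1/20) / 6^2 = (1/20)/36 = 1/720
Hence L_6(x) = x^6/720 - x^5/20 + 5 x^4/8 - 10 x^3/3 + 15 x^2/2 - 6 x + 1.

L_6(x); series = x^6/720 - x^5/20 + 5 x^4/8 - 10 x^3/3 + 15 x^2/2 - 6 x + 1


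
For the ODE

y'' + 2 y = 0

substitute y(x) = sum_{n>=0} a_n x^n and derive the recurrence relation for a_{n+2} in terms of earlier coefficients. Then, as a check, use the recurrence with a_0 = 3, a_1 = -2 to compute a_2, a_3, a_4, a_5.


Substitute y = sum_n a_n x^n into y'' + (const) y = 0.
y''(x) = sum_{n>=0} (n+2)(n+1) a_{n+2} x^n.
The ODE becomes sum_n [(n+2)(n+1) a_{n+2} + 2 a_n] x^n = 0.
Setting each coefficient to zero gives the recurrence:
  (n+2)(n+1) a_{n+2} + 2 a_n = 0,
  a_{n+2} = -2 / ((n+1)(n+2)) a_n.

Check with a_0 = 3, a_1 = -2 (apply the recurrence for n = 0, 1, 2, 3): a_0 = 3, a_1 = -2, a_2 = -3, a_3 = 2/3, a_4 = 1/2, a_5 = -1/15.

a_{n+2} = -2/((n+1)(n+2)) * a_n; check: a_0 = 3, a_1 = -2, a_2 = -3, a_3 = 2/3, a_4 = 1/2, a_5 = -1/15


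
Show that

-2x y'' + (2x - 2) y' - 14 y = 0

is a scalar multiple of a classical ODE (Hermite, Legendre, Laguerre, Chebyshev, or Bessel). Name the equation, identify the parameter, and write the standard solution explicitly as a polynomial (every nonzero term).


All three coefficients share the factor -2; dividing through by -2 gives  x y'' + (1 - x) y' + 7 y = 0.
This matches the Laguerre equation x y'' + (1 - x) y' + n y = 0 with n = 7; the polynomial solution is L_7(x).
With y = sum_k a_k x^k, matching x^k gives (k+1)k a_{k+1} + (k+1) a_{k+1} - k a_k + n a_k = 0, i.e. (k+1)^2 a_{k+1} = (k - n) a_k = (k - 7) a_k. The right side vanishes at k = 7, so the series terminates at degree 7.
Standard normalization L_n(0) = 1 gives a_0 = 1. Work upward with a_{k+1} = (k - 7) a_k / (k+1)^2:
  a_1 = (0 - 7)(1) / 1^2 = -7/1 = -7
  a_2 = (1 - 7)(-7) / 2^2 = 42/4 = 21/2
  a_3 = (2 - 7)(21/2) / 3^2 = (-105/2)/9 = -35/6
  a_4 = (3 - 7)(-35/6) / 4^2 = (70/3)/16 = 35/24
  a_5 = (4 - 7)(35/24) / 5^2 = (-35/8)/25 = -7/40
  a_6 = (5 - 7)(-7/40) / 6^2 = (7/20)/36 = 7/720
  a_7 = (6 - 7)(7/720) / 7^2 = (-7/720)/49 = -1/5040
Hence L_7(x) = -x^7/5040 + 7 x^6/720 - 7 x^5/40 + 35 x^4/24 - 35 x^3/6 + 21 x^2/2 - 7 x + 1.

L_7(x); series = -x^7/5040 + 7 x^6/720 - 7 x^5/40 + 35 x^4/24 - 35 x^3/6 + 21 x^2/2 - 7 x + 1


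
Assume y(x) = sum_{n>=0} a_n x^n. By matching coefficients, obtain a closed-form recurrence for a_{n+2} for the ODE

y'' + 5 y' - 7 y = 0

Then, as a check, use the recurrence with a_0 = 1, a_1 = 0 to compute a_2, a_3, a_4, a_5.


Substitute y = sum_n a_n x^n.
y''(x) has coefficient (n+2)(n+1) a_{n+2} at x^n;
5 y'(x) has coefficient 5 (n+1) a_{n+1} at x^n;
-7 y(x) has coefficient -7 a_n at x^n.
Matching x^n: (n+2)(n+1) a_{n+2} + 5 (n+1) a_{n+1} - 7 a_n = 0.
Thus a_{n+2} = [-5 (n+1) a_{n+1} + 7 a_n] / ((n+1)(n+2)).

Check with a_0 = 1, a_1 = 0 (apply the recurrence for n = 0, 1, 2, 3): a_0 = 1, a_1 = 0, a_2 = 7/2, a_3 = -35/6, a_4 = 28/3, a_5 = -91/8.

a_(n+2) = [-5 (n+1) a_(n+1) + 7 a_n] / ((n+1)(n+2)); check: a_0 = 1, a_1 = 0, a_2 = 7/2, a_3 = -35/6, a_4 = 28/3, a_5 = -91/8


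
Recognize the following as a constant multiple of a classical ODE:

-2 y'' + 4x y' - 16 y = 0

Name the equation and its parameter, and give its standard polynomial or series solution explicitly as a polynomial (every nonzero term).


All three coefficients share the factor -2; dividing through by -2 gives  y'' - 2x y' + 8 y = 0.
This matches the Hermite equation y'' - 2x y' + 2n y = 0 with 2n = 8, so n = 4; the polynomial solution is H_4(x).
With y = sum_k a_k x^k, matching x^k gives (k+2)(k+1) a_{k+2} = 2(k - n) a_k = 2(k - 4) a_k. The right side vanishes at k = 4, so the series with the parity of 4 terminates at degree 4.
Standard normalization: leading coefficient of H_n is 2^n, so a_4 = 2^4 = 16. Work downward with a_k = (k+1)(k+2) a_{k+2} / (2(k - n)):
  a_2 = (3)(4)(16) / (2(2 - 4)) = 192/(-4) = -48
  a_0 = (1)(2)(-48) / (2(0 - 4)) = -96/(-8) = 12
Hence H_4(x) = 16 x^4 - 48 x^2 + 12.

H_4(x); series = 16 x^4 - 48 x^2 + 12
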